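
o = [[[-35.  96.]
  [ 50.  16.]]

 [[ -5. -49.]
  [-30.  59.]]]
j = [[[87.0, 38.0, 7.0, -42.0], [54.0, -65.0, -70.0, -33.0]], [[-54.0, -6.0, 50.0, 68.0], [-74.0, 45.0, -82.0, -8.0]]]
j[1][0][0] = -54.0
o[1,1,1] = 59.0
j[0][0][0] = 87.0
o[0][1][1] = 16.0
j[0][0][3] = -42.0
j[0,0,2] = 7.0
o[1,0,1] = -49.0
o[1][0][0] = -5.0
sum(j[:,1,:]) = -233.0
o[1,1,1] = 59.0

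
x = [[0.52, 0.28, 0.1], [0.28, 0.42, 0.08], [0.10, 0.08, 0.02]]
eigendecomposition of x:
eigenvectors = [[0.76, 0.64, -0.14], [0.63, -0.77, -0.1], [0.17, 0.01, 0.99]]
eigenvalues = [0.78, 0.19, -0.0]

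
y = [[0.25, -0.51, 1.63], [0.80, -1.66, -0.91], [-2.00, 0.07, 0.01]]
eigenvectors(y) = [[(0.05+0.66j), 0.05-0.66j, (0.15+0j)], [(0.32-0.05j), 0.32+0.05j, 0.98+0.00j], [(-0.68+0j), -0.68-0.00j, 0.13+0.00j]]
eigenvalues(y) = [(0.13+1.93j), (0.13-1.93j), (-1.66+0j)]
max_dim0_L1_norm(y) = 3.05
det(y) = -6.23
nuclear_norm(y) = 5.66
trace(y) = -1.40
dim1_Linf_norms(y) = [1.63, 1.66, 2.0]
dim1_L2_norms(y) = [1.73, 2.06, 2.0]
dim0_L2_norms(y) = [2.17, 1.74, 1.87]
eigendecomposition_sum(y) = [[0.13+0.95j,-0.14-0.13j,0.87-0.12j], [0.46-0.10j,-0.06+0.07j,(-0.09-0.42j)], [(-0.99+0.06j),0.14-0.13j,(0.05+0.91j)]] + [[0.13-0.95j,  (-0.14+0.13j),  0.87+0.12j], [0.46+0.10j,  (-0.06-0.07j),  -0.09+0.42j], [(-0.99-0.06j),  0.14+0.13j,  (0.05-0.91j)]] + [[-0.02+0.00j, (-0.23-0j), (-0.11-0j)], [-0.11+0.00j, (-1.55-0j), (-0.73-0j)], [-0.02+0.00j, -0.21-0.00j, (-0.1-0j)]]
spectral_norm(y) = 2.42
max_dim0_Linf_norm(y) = 2.0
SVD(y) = [[-0.01, 0.84, 0.55], [-0.73, -0.38, 0.57], [0.69, -0.39, 0.61]] @ diag([2.4173569412030806, 1.849848428653861, 1.393788437971892]) @ [[-0.81, 0.52, 0.27], [0.37, 0.10, 0.92], [-0.46, -0.85, 0.27]]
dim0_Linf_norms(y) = [2.0, 1.66, 1.63]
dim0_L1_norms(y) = [3.05, 2.24, 2.55]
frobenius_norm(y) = 3.35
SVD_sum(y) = [[0.03, -0.02, -0.01],[1.42, -0.92, -0.47],[-1.34, 0.87, 0.44]] + [[0.57,0.15,1.43], [-0.26,-0.07,-0.66], [-0.27,-0.07,-0.67]] + [[-0.35,-0.65,0.21], [-0.36,-0.67,0.22], [-0.39,-0.72,0.23]]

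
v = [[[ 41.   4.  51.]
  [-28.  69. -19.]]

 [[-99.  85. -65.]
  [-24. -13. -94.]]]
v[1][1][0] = -24.0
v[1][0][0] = -99.0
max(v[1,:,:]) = 85.0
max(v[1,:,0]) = -24.0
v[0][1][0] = -28.0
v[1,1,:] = [-24.0, -13.0, -94.0]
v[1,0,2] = -65.0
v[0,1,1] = 69.0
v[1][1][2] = -94.0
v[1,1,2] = -94.0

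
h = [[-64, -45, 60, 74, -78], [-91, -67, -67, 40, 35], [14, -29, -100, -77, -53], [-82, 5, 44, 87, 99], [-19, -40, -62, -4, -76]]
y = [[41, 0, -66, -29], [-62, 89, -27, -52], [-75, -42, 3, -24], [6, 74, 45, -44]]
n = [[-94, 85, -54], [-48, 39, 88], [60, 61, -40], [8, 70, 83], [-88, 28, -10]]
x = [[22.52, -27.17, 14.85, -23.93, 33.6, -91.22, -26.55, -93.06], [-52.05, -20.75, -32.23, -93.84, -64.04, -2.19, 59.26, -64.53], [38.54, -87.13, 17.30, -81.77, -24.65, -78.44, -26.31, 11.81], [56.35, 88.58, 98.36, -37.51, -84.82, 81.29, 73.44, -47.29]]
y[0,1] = 0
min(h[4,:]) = -76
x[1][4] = -64.04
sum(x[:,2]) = 98.28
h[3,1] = 5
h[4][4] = -76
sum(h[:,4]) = -73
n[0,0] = -94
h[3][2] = 44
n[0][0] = -94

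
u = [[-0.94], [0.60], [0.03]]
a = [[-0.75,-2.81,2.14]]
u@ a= [[0.7, 2.64, -2.01], [-0.45, -1.69, 1.28], [-0.02, -0.08, 0.06]]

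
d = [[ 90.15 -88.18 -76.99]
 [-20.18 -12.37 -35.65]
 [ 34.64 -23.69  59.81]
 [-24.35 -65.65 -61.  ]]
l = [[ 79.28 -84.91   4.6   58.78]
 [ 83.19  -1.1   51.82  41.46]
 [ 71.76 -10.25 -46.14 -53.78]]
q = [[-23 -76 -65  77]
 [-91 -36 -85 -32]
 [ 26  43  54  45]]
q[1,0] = -91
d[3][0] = -24.35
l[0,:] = [79.28, -84.91, 4.6, 58.78]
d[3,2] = -61.0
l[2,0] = 71.76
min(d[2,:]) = -23.69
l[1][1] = -1.1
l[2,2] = -46.14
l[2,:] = [71.76, -10.25, -46.14, -53.78]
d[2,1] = -23.69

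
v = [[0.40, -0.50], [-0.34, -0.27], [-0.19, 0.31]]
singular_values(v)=[0.74, 0.44]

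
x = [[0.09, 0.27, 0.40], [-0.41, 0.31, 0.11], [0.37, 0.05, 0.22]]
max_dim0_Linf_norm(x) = 0.41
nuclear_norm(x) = 1.22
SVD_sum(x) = [[0.17,-0.03,0.06], [-0.36,0.05,-0.13], [0.38,-0.06,0.14]] + [[-0.08,0.31,0.32], [-0.06,0.24,0.25], [-0.02,0.09,0.09]] + [[-0.01, -0.01, 0.01],[0.01, 0.01, -0.01],[0.01, 0.02, -0.02]]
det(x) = -0.01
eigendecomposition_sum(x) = [[(-0.05+0j),0.03-0.00j,(0.06-0j)], [-0.07+0.00j,(0.04-0j),0.08-0.00j], [(0.07-0j),(-0.04+0j),(-0.08+0j)]] + [[(0.07+0.05j), 0.12-0.20j, (0.17-0.16j)],[-0.17+0.05j, 0.14+0.45j, 0.01+0.49j],[0.15+0.02j, (0.04-0.4j), 0.15-0.39j]] + [[0.07-0.05j, (0.12+0.2j), 0.17+0.16j], [-0.17-0.05j, 0.14-0.45j, (0.01-0.49j)], [(0.15-0.02j), 0.04+0.40j, (0.15+0.39j)]]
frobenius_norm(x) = 0.84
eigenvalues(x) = [(-0.09+0j), (0.36+0.11j), (0.36-0.11j)]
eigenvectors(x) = [[-0.45+0.00j, (-0.23-0.26j), (-0.23+0.26j)], [(-0.63+0j), 0.71+0.00j, 0.71-0.00j], [(0.63+0j), -0.56-0.24j, (-0.56+0.24j)]]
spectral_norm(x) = 0.59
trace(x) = 0.62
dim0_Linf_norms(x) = [0.41, 0.31, 0.4]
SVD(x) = [[0.31, -0.77, 0.56],[-0.65, -0.60, -0.46],[0.70, -0.22, -0.68]] @ diag([0.5939029612553497, 0.5924477936713829, 0.037214034799214424]) @ [[0.93,-0.14,0.35], [0.17,-0.68,-0.71], [-0.34,-0.72,0.61]]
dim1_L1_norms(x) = [0.76, 0.83, 0.64]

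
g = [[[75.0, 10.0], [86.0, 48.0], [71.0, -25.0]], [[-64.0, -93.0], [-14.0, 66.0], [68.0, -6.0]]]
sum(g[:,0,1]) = -83.0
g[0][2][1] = -25.0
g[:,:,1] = [[10.0, 48.0, -25.0], [-93.0, 66.0, -6.0]]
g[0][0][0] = 75.0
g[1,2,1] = -6.0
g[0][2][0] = 71.0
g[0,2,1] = -25.0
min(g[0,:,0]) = 71.0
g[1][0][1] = -93.0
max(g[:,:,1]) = 66.0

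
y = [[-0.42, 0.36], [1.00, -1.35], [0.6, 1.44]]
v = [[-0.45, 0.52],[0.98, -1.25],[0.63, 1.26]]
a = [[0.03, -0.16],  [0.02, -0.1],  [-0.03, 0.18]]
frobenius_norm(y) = 2.36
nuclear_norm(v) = 3.07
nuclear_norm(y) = 3.22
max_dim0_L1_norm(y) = 3.15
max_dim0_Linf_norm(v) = 1.26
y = v + a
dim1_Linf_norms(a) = [0.16, 0.1, 0.18]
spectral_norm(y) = 2.04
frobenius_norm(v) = 2.23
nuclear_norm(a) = 0.27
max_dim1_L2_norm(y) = 1.68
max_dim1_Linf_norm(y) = 1.44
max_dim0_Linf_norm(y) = 1.44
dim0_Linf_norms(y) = [1.0, 1.44]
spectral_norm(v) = 1.91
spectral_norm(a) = 0.26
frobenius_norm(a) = 0.26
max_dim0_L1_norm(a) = 0.44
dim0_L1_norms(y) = [2.02, 3.15]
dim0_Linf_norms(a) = [0.03, 0.18]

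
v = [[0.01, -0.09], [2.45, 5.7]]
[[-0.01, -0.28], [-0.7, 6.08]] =v @[[-0.40, -3.87], [0.05, 2.73]]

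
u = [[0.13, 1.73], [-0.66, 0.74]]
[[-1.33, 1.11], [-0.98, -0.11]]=u @[[0.58, 0.81], [-0.81, 0.58]]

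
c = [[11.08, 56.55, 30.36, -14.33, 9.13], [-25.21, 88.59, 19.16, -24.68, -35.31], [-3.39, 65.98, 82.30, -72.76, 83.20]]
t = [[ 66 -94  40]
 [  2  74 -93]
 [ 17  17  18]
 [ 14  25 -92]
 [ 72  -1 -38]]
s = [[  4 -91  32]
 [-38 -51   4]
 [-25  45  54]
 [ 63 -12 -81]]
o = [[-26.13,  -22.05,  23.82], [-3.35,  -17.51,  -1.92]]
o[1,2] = -1.92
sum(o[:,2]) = 21.9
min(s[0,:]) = -91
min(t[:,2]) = -93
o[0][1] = -22.05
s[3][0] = 63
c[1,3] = -24.68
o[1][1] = -17.51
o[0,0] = -26.13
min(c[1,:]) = -35.31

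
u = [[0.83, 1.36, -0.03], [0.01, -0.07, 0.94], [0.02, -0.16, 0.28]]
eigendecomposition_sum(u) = [[0.81+0.00j, (0.92+0j), (1.42+0j)],[(0.03+0j), (0.03+0j), 0.05+0.00j],[0.02+0.00j, 0.02+0.00j, 0.03+0.00j]] + [[(0.01+0.01j), 0.22-0.26j, (-0.72-0.16j)], [-0.01-0.00j, -0.05+0.20j, (0.45-0.11j)], [-0j, (-0.09+0.01j), (0.12+0.16j)]] + [[(0.01-0.01j), 0.22+0.26j, (-0.72+0.16j)],[-0.01+0.00j, (-0.05-0.2j), (0.45+0.11j)],[0j, -0.09-0.01j, 0.12-0.16j]]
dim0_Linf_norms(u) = [0.83, 1.36, 0.94]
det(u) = 0.13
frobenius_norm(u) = 1.88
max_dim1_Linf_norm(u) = 1.36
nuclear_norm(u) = 2.66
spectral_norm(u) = 1.60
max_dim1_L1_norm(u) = 2.22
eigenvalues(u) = [(0.88+0j), (0.08+0.38j), (0.08-0.38j)]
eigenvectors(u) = [[1.00+0.00j, (0.83+0j), 0.83-0.00j], [0.03+0.00j, (-0.46+0.23j), (-0.46-0.23j)], [0.02+0.00j, -0.17-0.15j, -0.17+0.15j]]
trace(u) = 1.04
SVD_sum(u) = [[0.81, 1.36, -0.13],[-0.07, -0.11, 0.01],[-0.08, -0.13, 0.01]] + [[0.01, 0.0, 0.10], [0.1, 0.03, 0.93], [0.03, 0.01, 0.27]] + [[0.0, -0.0, -0.00], [-0.02, 0.01, 0.0], [0.07, -0.04, -0.01]]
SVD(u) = [[-0.99, -0.11, 0.07], [0.08, -0.95, -0.29], [0.09, -0.28, 0.96]] @ diag([1.6027506600446841, 0.9780994463427183, 0.08313720461020585]) @ [[-0.51, -0.85, 0.08], [-0.11, -0.03, -0.99], [0.85, -0.52, -0.07]]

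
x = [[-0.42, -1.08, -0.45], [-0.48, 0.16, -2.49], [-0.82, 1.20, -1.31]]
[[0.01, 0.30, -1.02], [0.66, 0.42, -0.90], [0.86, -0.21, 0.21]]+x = [[-0.41, -0.78, -1.47], [0.18, 0.58, -3.39], [0.04, 0.99, -1.10]]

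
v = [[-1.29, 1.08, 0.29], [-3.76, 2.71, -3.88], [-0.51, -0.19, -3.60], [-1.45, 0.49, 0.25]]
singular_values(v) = [6.76, 3.03, 0.57]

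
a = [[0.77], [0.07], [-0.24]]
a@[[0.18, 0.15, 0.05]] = [[0.14, 0.12, 0.04], [0.01, 0.01, 0.0], [-0.04, -0.04, -0.01]]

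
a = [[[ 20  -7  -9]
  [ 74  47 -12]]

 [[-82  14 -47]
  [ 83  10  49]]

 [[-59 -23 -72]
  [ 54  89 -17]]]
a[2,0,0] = -59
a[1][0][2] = -47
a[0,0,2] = -9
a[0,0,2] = -9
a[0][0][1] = -7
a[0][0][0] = 20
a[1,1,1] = 10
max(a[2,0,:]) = -23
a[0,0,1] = -7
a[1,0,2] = -47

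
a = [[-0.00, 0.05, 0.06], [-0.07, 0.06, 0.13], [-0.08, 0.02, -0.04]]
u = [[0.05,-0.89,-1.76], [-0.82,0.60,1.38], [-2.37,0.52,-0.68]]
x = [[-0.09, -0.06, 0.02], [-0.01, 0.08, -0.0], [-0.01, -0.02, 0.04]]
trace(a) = 0.02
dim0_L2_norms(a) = [0.11, 0.08, 0.15]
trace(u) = -0.03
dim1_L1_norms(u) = [2.7, 2.8, 3.57]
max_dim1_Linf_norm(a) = 0.13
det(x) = -0.00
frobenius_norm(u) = 3.63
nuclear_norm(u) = 5.36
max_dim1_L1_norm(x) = 0.17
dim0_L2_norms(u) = [2.51, 1.19, 2.34]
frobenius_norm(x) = 0.14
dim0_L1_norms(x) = [0.11, 0.16, 0.06]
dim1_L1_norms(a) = [0.11, 0.26, 0.14]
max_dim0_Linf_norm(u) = 2.37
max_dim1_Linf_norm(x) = 0.09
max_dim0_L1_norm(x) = 0.16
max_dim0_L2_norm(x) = 0.1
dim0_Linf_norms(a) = [0.08, 0.06, 0.13]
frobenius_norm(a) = 0.20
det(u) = 1.60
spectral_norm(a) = 0.17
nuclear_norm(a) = 0.30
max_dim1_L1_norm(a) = 0.26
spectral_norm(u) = 2.64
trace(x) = 0.03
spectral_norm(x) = 0.12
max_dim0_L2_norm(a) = 0.15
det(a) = -0.00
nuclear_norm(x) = 0.22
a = x @ u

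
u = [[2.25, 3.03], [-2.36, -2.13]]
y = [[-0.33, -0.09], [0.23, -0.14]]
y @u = [[-0.53, -0.81],[0.85, 1.0]]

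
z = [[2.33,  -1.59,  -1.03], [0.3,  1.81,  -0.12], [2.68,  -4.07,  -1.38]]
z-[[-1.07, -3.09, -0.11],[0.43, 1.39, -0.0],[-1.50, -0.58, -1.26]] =[[3.40, 1.50, -0.92], [-0.13, 0.42, -0.12], [4.18, -3.49, -0.12]]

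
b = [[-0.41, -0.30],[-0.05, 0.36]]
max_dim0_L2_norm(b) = 0.47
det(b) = -0.16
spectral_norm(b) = 0.55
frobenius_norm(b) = 0.62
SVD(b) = [[-0.89,0.46], [0.46,0.89]] @ diag([0.5503820969156296, 0.29543112123599036]) @ [[0.62, 0.78],[-0.78, 0.62]]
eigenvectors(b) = [[-1.0, 0.36], [-0.06, -0.93]]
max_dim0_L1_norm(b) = 0.66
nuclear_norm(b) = 0.85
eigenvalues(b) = [-0.43, 0.38]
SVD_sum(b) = [[-0.30, -0.38], [0.16, 0.20]] + [[-0.11, 0.08],[-0.21, 0.16]]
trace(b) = -0.05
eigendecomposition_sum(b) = [[-0.42, -0.16], [-0.03, -0.01]] + [[0.01, -0.14], [-0.02, 0.37]]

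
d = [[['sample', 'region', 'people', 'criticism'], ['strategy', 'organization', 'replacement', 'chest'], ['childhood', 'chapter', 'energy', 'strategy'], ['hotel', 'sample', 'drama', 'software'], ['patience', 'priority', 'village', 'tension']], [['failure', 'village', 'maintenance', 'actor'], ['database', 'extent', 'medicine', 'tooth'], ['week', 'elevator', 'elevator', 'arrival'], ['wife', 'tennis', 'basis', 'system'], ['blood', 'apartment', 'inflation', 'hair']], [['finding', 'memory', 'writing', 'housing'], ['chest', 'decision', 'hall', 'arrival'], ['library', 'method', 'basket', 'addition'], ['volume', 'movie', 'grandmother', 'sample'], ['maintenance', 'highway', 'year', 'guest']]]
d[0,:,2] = ['people', 'replacement', 'energy', 'drama', 'village']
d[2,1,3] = 'arrival'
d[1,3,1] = 'tennis'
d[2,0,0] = 'finding'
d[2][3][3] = 'sample'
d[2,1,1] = 'decision'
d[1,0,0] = 'failure'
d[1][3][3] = 'system'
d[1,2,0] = 'week'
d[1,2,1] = 'elevator'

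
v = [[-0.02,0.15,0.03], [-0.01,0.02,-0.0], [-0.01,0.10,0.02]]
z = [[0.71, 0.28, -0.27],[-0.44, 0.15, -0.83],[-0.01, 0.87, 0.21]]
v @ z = [[-0.08, 0.04, -0.11],[-0.02, 0.00, -0.01],[-0.05, 0.03, -0.08]]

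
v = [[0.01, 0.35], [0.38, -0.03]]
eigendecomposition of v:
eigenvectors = [[0.71, -0.67], [0.70, 0.74]]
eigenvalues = [0.36, -0.38]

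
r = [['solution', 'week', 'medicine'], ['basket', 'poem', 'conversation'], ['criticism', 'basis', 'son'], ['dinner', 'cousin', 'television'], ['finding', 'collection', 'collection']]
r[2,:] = ['criticism', 'basis', 'son']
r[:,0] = ['solution', 'basket', 'criticism', 'dinner', 'finding']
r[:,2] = ['medicine', 'conversation', 'son', 'television', 'collection']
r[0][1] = 'week'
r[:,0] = ['solution', 'basket', 'criticism', 'dinner', 'finding']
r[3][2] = 'television'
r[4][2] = 'collection'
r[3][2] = 'television'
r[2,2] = 'son'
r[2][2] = 'son'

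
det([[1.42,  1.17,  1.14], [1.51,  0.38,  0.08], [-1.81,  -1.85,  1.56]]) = -4.274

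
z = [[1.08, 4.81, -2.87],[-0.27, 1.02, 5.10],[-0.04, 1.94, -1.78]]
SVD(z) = [[-0.76, -0.53, -0.38], [0.53, -0.84, 0.1], [-0.37, -0.12, 0.92]] @ diag([6.821139059856151, 4.4540899274677574, 0.4790040126502479]) @ [[-0.14,-0.56,0.81], [-0.08,-0.81,-0.58], [-0.99,0.14,-0.07]]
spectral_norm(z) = 6.82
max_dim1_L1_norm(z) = 8.76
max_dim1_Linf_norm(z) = 5.1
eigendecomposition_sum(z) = [[-1.37,  6.14,  8.17],  [-0.55,  2.49,  3.31],  [-0.24,  1.06,  1.41]] + [[2.39, -3.03, -6.72],  [0.32, -0.41, -0.90],  [0.16, -0.20, -0.45]] + [[0.06, 1.70, -4.32], [-0.04, -1.06, 2.69], [0.04, 1.08, -2.75]]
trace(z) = 0.32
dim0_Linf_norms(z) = [1.08, 4.81, 5.1]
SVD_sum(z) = [[0.73, 2.93, -4.23], [-0.50, -2.04, 2.94], [0.35, 1.43, -2.06]] + [[0.18,1.90,1.35], [0.28,3.05,2.16], [0.04,0.45,0.32]] + [[0.18,-0.03,0.01], [-0.05,0.01,-0.00], [-0.44,0.06,-0.03]]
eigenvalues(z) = [2.53, 1.53, -3.75]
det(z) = -14.55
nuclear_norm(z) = 11.75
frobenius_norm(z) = 8.16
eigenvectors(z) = [[0.92,0.99,0.75], [0.37,0.13,-0.47], [0.16,0.07,0.47]]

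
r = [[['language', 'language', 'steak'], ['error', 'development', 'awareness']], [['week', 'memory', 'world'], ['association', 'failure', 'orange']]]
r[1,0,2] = 'world'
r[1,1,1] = 'failure'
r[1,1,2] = 'orange'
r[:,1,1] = ['development', 'failure']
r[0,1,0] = 'error'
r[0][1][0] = 'error'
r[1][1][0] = 'association'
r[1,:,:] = [['week', 'memory', 'world'], ['association', 'failure', 'orange']]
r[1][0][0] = 'week'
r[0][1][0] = 'error'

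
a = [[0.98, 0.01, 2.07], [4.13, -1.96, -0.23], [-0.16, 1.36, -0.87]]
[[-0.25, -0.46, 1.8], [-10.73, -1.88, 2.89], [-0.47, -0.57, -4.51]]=a @ [[-2.52, -0.66, -0.50], [0.04, -0.44, -2.66], [1.07, 0.09, 1.12]]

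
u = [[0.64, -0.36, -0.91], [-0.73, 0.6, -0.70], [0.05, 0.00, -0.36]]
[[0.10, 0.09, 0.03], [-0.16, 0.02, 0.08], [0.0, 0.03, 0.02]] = u@[[0.16, 0.06, -0.00], [-0.05, 0.02, 0.06], [0.02, -0.07, -0.06]]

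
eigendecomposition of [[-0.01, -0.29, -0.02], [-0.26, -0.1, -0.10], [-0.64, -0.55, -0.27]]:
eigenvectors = [[0.19, 0.75, -0.34],[0.30, -0.51, -0.06],[0.94, -0.42, 0.94]]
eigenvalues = [-0.57, 0.2, -0.0]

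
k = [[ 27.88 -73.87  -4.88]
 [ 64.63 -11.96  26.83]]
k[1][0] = 64.63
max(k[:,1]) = -11.96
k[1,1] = -11.96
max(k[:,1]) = -11.96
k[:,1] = [-73.87, -11.96]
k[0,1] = -73.87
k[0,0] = 27.88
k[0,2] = -4.88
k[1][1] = -11.96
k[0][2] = -4.88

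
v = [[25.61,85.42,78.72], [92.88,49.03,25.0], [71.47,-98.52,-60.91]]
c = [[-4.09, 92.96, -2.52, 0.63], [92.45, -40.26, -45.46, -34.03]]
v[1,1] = 49.03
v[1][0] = 92.88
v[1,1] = 49.03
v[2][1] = -98.52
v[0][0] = 25.61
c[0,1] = 92.96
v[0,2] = 78.72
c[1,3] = -34.03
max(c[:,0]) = 92.45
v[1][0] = 92.88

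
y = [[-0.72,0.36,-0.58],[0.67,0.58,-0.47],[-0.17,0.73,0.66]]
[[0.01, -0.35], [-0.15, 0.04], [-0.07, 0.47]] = y @[[-0.09,0.21], [-0.13,0.24], [0.02,0.50]]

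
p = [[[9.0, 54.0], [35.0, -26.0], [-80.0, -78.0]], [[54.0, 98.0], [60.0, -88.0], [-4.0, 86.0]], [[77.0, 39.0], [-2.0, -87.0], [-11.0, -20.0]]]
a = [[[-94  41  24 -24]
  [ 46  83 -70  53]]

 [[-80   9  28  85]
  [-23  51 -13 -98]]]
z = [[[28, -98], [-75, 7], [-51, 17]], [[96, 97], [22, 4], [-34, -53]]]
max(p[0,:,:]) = 54.0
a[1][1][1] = 51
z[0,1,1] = 7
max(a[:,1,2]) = -13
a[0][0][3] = -24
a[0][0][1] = 41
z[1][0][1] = 97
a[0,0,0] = -94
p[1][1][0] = 60.0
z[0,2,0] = -51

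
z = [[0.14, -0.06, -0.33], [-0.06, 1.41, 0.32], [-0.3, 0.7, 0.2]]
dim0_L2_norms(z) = [0.34, 1.58, 0.5]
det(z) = -0.11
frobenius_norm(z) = 1.69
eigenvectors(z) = [[-0.68, -0.80, 0.14], [0.12, -0.22, -0.87], [-0.72, 0.56, -0.47]]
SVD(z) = [[-0.1, -0.87, 0.48],[0.88, -0.30, -0.37],[0.46, 0.39, 0.79]] @ diag([1.6368243165171306, 0.36175019316029516, 0.1901130048332236]) @ [[-0.13, 0.96, 0.25], [-0.61, -0.27, 0.74], [-0.78, 0.06, -0.62]]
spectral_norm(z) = 1.64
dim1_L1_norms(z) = [0.53, 1.79, 1.2]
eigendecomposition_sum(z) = [[-0.08, 0.04, -0.1], [0.01, -0.01, 0.02], [-0.09, 0.04, -0.11]] + [[0.2, 0.12, -0.17], [0.05, 0.03, -0.05], [-0.14, -0.09, 0.12]] + [[0.02, -0.23, -0.06],[-0.13, 1.38, 0.35],[-0.07, 0.74, 0.19]]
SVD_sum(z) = [[0.02, -0.15, -0.04],[-0.18, 1.38, 0.36],[-0.1, 0.73, 0.19]] + [[0.19, 0.09, -0.23], [0.07, 0.03, -0.08], [-0.09, -0.04, 0.11]] + [[-0.07, 0.01, -0.06],[0.05, -0.0, 0.04],[-0.12, 0.01, -0.09]]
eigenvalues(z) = [-0.2, 0.36, 1.59]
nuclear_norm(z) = 2.19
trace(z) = 1.75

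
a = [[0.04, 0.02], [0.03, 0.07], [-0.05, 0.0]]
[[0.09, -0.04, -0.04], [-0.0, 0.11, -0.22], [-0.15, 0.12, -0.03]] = a @ [[2.92, -2.38, 0.55], [-1.31, 2.55, -3.31]]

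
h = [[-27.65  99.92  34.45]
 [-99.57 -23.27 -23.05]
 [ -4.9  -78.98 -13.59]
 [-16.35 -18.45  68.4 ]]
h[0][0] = -27.65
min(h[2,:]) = -78.98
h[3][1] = -18.45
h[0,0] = -27.65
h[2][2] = -13.59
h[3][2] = 68.4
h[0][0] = -27.65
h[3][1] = -18.45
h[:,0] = [-27.65, -99.57, -4.9, -16.35]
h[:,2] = [34.45, -23.05, -13.59, 68.4]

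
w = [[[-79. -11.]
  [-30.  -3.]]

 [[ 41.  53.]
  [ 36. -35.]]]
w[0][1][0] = -30.0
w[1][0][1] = 53.0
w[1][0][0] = 41.0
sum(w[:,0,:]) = 4.0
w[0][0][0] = -79.0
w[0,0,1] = -11.0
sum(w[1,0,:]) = 94.0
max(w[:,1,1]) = -3.0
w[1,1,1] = -35.0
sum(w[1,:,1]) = 18.0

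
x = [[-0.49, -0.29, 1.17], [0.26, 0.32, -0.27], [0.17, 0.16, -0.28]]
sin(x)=[[-0.45, -0.26, 1.07], [0.25, 0.31, -0.24], [0.16, 0.15, -0.25]]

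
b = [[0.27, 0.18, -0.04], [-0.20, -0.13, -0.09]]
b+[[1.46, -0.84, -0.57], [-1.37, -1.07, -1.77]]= [[1.73, -0.66, -0.61], [-1.57, -1.2, -1.86]]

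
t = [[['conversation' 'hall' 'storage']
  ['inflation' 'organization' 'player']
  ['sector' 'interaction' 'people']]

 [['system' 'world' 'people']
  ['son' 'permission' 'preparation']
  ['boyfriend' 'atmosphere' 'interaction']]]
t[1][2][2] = 'interaction'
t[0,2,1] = 'interaction'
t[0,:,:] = [['conversation', 'hall', 'storage'], ['inflation', 'organization', 'player'], ['sector', 'interaction', 'people']]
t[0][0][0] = 'conversation'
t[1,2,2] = 'interaction'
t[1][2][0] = 'boyfriend'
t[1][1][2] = 'preparation'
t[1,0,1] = 'world'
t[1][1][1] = 'permission'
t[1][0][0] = 'system'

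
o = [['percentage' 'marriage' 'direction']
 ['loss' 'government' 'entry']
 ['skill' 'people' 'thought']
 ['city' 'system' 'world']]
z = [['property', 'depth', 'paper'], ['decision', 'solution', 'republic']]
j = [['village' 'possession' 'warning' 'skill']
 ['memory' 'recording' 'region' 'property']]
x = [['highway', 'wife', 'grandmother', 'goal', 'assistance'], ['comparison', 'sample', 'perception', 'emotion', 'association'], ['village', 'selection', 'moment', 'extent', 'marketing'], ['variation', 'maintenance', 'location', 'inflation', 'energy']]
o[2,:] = ['skill', 'people', 'thought']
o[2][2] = 'thought'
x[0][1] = 'wife'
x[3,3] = 'inflation'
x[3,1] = 'maintenance'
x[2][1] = 'selection'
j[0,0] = 'village'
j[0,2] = 'warning'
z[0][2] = 'paper'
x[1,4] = 'association'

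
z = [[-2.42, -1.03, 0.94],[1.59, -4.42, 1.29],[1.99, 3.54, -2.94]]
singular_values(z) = [6.58, 3.6, 0.6]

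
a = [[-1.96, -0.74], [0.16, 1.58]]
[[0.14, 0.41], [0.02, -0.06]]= a @ [[-0.08, -0.20], [0.02, -0.02]]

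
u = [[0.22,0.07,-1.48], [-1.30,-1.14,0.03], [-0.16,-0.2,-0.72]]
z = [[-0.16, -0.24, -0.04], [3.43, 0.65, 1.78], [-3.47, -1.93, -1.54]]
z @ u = [[0.28, 0.27, 0.26], [-0.38, -0.86, -6.34], [1.99, 2.27, 6.19]]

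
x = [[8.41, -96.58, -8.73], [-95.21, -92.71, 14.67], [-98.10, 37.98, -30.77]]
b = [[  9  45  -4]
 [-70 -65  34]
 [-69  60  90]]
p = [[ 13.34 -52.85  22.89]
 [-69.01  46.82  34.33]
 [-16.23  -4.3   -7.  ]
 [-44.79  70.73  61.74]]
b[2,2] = 90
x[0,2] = -8.73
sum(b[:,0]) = -130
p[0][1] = -52.85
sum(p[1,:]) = 12.139999999999993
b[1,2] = 34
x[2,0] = -98.1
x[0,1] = -96.58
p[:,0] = [13.34, -69.01, -16.23, -44.79]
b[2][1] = 60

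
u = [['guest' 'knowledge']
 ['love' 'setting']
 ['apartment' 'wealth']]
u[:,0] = ['guest', 'love', 'apartment']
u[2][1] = 'wealth'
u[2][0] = 'apartment'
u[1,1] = 'setting'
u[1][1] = 'setting'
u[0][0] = 'guest'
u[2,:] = ['apartment', 'wealth']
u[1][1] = 'setting'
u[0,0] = 'guest'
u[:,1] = ['knowledge', 'setting', 'wealth']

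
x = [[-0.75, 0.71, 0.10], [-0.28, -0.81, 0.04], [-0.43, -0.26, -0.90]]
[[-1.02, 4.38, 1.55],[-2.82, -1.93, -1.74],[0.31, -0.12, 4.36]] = x@[[3.16, -2.64, -0.72], [2.26, 3.32, 2.14], [-2.51, 0.44, -5.12]]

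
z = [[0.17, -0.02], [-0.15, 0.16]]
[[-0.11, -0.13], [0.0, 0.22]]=z @ [[-0.73, -0.68], [-0.68, 0.73]]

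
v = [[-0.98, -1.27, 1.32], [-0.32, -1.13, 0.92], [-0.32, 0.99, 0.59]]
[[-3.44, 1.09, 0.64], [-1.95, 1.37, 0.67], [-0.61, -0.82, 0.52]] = v @ [[1.57, 1.08, 0.67], [0.48, -0.92, 0.1], [-0.98, 0.74, 1.08]]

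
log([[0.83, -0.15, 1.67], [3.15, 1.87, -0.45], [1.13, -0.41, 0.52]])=[[0.43+1.23j, (-0.09-0.15j), (0.55-1.47j)], [1.20-1.62j, (0.76+0.2j), 0.07+1.94j], [0.31-1.43j, (-0.16+0.18j), 0.36+1.72j]]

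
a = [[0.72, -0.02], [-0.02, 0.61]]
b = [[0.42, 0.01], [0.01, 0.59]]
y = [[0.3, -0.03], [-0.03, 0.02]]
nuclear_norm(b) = 1.01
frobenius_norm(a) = 0.94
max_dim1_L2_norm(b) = 0.59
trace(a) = 1.33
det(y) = 0.01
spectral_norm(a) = 0.72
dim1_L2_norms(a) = [0.72, 0.61]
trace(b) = 1.01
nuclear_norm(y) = 0.32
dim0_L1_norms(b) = [0.43, 0.6]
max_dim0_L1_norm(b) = 0.6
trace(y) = 0.32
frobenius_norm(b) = 0.72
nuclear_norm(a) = 1.33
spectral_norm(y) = 0.30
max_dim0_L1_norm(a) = 0.74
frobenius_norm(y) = 0.30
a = y + b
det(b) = 0.25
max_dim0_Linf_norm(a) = 0.72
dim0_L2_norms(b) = [0.42, 0.59]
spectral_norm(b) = 0.59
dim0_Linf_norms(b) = [0.42, 0.59]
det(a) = 0.44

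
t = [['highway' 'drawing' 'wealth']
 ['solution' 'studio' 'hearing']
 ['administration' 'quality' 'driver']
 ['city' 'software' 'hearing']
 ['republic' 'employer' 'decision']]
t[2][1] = 'quality'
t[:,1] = ['drawing', 'studio', 'quality', 'software', 'employer']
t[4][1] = 'employer'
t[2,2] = 'driver'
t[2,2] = 'driver'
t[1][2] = 'hearing'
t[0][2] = 'wealth'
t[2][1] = 'quality'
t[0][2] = 'wealth'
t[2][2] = 'driver'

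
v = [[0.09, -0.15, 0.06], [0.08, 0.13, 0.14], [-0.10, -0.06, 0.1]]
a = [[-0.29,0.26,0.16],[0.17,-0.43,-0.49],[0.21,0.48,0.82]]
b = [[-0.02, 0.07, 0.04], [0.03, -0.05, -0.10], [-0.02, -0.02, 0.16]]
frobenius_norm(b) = 0.22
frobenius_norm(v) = 0.32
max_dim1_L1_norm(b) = 0.2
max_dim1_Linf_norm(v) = 0.15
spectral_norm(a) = 1.18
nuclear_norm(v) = 0.54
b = a @ v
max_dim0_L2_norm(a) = 0.97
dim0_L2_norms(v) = [0.16, 0.21, 0.18]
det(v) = 0.01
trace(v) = 0.32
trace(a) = 0.10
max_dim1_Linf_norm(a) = 0.82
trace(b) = 0.09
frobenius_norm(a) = 1.26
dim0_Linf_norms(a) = [0.29, 0.48, 0.82]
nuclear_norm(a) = 1.61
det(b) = -0.00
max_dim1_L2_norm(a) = 0.97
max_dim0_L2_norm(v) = 0.21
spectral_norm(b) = 0.20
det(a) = -0.00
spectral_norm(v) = 0.21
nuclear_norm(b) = 0.29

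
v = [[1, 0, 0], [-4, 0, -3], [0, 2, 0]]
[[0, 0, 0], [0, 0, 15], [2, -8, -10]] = v@[[0, 0, 0], [1, -4, -5], [0, 0, -5]]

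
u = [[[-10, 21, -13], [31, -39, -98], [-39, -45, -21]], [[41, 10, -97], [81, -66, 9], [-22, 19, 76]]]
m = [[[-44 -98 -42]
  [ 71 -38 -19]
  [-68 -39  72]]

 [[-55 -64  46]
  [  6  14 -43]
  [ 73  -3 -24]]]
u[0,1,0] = 31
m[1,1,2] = -43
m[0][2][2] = 72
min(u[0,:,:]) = -98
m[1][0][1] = -64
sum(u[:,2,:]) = -32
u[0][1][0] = 31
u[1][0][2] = -97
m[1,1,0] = 6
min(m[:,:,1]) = -98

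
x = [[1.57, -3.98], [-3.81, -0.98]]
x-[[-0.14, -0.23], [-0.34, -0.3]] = [[1.71,-3.75], [-3.47,-0.68]]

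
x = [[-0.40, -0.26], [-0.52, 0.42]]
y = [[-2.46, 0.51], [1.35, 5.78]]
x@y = [[0.63, -1.71], [1.85, 2.16]]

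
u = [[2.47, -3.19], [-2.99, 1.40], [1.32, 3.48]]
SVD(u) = [[-0.75, 0.12], [0.51, -0.52], [0.42, 0.85]] @ diag([5.372768599228055, 3.4875862109988045]) @ [[-0.53,  0.85], [0.85,  0.53]]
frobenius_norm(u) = 6.41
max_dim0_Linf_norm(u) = 3.48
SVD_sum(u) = [[2.11, -3.41],  [-1.45, 2.35],  [-1.19, 1.93]] + [[0.36, 0.22], [-1.54, -0.95], [2.51, 1.55]]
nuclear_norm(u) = 8.86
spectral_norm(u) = 5.37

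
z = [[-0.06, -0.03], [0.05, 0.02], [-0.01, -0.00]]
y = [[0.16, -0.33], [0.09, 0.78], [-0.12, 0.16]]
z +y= [[0.1, -0.36], [0.14, 0.80], [-0.13, 0.16]]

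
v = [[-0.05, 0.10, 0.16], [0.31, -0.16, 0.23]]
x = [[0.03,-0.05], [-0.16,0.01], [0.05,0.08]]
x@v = [[-0.02, 0.01, -0.01], [0.01, -0.02, -0.02], [0.02, -0.01, 0.03]]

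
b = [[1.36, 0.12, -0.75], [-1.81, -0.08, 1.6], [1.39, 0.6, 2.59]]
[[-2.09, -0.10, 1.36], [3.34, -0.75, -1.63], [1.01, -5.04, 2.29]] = b@[[-1.18, -0.91, 1.58], [0.96, 0.14, -2.60], [0.8, -1.49, 0.64]]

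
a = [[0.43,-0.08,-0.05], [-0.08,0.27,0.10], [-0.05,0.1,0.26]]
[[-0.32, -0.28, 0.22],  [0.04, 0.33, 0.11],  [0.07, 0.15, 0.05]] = a @ [[-0.74, -0.44, 0.63], [-0.13, 1.07, 0.56], [0.17, 0.08, 0.11]]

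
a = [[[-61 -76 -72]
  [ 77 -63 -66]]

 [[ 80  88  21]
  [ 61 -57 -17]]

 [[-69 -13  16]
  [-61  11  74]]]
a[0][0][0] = -61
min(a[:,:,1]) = -76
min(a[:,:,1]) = -76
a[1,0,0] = 80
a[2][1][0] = -61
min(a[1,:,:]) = -57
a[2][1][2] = 74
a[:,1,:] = [[77, -63, -66], [61, -57, -17], [-61, 11, 74]]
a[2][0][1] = -13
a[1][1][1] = -57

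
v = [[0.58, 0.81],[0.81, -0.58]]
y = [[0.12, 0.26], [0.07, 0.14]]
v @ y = [[0.13, 0.26], [0.06, 0.13]]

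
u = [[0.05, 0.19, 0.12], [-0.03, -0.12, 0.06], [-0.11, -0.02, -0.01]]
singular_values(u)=[0.25, 0.11, 0.1]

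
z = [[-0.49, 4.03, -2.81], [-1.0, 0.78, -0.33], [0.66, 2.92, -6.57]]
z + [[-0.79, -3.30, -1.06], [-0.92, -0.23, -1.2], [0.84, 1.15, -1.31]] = [[-1.28, 0.73, -3.87], [-1.92, 0.55, -1.53], [1.50, 4.07, -7.88]]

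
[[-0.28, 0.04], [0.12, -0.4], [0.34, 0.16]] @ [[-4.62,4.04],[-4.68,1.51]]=[[1.11, -1.07],[1.32, -0.12],[-2.32, 1.62]]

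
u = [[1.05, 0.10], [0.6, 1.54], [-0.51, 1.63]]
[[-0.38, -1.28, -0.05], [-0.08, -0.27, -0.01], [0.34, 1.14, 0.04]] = u @ [[-0.37,-1.25,-0.05], [0.09,0.31,0.01]]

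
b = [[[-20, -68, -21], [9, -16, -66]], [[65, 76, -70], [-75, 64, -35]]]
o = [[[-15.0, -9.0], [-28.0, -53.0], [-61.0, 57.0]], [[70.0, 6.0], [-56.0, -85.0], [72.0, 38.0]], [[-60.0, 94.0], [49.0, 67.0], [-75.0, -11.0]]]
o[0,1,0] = -28.0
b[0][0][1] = -68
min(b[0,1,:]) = -66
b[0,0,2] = -21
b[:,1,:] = [[9, -16, -66], [-75, 64, -35]]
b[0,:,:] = [[-20, -68, -21], [9, -16, -66]]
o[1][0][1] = 6.0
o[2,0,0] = -60.0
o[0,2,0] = -61.0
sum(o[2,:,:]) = 64.0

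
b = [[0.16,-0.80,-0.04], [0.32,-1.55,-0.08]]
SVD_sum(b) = [[0.16, -0.8, -0.04],  [0.32, -1.55, -0.08]] + [[-0.00,  -0.0,  0.00], [0.0,  0.0,  -0.00]]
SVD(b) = [[-0.46, -0.89],[-0.89, 0.46]] @ diag([1.78282882131651, 0.004625352222624367]) @ [[-0.20, 0.98, 0.05], [0.95, 0.21, -0.24]]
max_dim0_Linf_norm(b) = 1.55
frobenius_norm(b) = 1.78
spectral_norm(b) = 1.78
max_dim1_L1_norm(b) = 1.95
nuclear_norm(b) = 1.79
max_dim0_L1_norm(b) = 2.35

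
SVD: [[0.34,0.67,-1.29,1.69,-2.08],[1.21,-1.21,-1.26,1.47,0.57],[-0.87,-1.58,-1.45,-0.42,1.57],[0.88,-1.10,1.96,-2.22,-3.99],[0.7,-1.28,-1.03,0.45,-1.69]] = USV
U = [[-0.13, -0.68, -0.44, -0.44, -0.37], [0.2, -0.51, 0.31, 0.7, -0.34], [0.31, 0.01, 0.71, -0.55, -0.31], [-0.90, 0.1, 0.31, 0.05, -0.29], [-0.2, -0.52, 0.33, -0.11, 0.75]]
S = [5.65, 3.86, 2.89, 1.46, 0.01]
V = [[-0.18, 0.07, -0.37, 0.33, 0.85], [-0.29, 0.18, 0.58, -0.61, 0.41], [0.04, -0.89, -0.21, -0.39, 0.14], [0.78, -0.13, 0.48, 0.24, 0.29], [0.52, 0.4, -0.50, -0.56, 0.07]]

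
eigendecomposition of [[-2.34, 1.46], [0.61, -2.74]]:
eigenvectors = [[0.89, -0.78], [0.46, 0.62]]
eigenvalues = [-1.58, -3.5]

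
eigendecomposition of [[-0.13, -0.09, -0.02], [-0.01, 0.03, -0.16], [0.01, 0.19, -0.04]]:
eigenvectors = [[1.00+0.00j, -0.29-0.06j, -0.29+0.06j], [-0.02+0.00j, (0.14+0.63j), (0.14-0.63j)], [(-0.08+0j), 0.71+0.00j, 0.71-0.00j]]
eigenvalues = [(-0.13+0j), (-0.01+0.17j), (-0.01-0.17j)]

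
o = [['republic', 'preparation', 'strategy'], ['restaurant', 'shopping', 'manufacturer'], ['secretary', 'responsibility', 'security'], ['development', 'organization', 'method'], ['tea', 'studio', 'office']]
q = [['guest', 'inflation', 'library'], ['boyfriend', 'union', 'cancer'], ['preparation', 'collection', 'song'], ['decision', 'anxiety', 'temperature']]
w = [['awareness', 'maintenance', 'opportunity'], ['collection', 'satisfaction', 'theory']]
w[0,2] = 'opportunity'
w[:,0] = ['awareness', 'collection']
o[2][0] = 'secretary'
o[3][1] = 'organization'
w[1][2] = 'theory'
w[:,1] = ['maintenance', 'satisfaction']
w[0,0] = 'awareness'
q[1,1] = 'union'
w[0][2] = 'opportunity'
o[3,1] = 'organization'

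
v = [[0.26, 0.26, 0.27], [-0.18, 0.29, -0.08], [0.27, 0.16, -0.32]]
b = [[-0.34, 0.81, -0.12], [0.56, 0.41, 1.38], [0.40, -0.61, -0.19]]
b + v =[[-0.08, 1.07, 0.15], [0.38, 0.7, 1.3], [0.67, -0.45, -0.51]]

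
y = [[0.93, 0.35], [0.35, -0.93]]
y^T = [[0.93, 0.35],[0.35, -0.93]]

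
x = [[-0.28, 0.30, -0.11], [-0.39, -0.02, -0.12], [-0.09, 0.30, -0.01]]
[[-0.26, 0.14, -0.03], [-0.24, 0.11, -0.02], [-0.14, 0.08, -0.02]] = x@[[0.63, -0.28, 0.04], [-0.28, 0.17, -0.06], [0.04, -0.06, 0.05]]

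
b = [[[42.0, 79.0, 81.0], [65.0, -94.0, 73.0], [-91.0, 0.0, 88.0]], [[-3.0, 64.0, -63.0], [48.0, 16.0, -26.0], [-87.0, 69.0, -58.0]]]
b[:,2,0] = [-91.0, -87.0]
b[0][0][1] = 79.0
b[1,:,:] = [[-3.0, 64.0, -63.0], [48.0, 16.0, -26.0], [-87.0, 69.0, -58.0]]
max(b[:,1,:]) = 73.0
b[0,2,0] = -91.0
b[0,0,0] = 42.0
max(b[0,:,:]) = 88.0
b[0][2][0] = -91.0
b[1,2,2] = -58.0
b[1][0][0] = -3.0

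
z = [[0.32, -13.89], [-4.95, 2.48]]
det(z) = -67.96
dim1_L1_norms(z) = [14.21, 7.43]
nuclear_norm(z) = 18.96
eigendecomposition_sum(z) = [[-3.93,-5.78], [-2.06,-3.03]] + [[4.25, -8.11], [-2.89, 5.51]]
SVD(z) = [[0.98, -0.21],[-0.21, -0.98]] @ diag([14.165820148653214, 4.7975972648827785]) @ [[0.09,-1.00], [1.0,0.09]]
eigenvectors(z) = [[-0.89, 0.83], [-0.46, -0.56]]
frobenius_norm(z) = 14.96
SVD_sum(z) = [[1.31, -13.8], [-0.28, 2.92]] + [[-0.99, -0.09], [-4.67, -0.44]]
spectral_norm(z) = 14.17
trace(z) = 2.80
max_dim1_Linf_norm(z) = 13.89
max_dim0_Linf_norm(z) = 13.89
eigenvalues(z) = [-6.96, 9.76]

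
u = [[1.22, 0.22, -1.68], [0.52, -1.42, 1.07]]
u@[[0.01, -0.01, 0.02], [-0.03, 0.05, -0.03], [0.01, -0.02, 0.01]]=[[-0.01, 0.03, 0.0], [0.06, -0.1, 0.06]]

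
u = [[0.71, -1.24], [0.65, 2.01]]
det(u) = 2.23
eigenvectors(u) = [[0.81+0.00j, 0.81-0.00j], [(-0.42-0.4j), -0.42+0.40j]]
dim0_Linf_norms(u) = [0.71, 2.01]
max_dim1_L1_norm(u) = 2.66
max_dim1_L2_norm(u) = 2.11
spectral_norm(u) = 2.37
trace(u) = 2.72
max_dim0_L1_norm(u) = 3.25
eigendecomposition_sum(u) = [[0.36+1.02j, -0.62+1.36j],[0.32-0.71j, 1.00-0.40j]] + [[(0.36-1.02j),(-0.62-1.36j)], [0.32+0.71j,(1+0.4j)]]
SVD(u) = [[-0.49, 0.87], [0.87, 0.49]] @ diag([2.3698974550177176, 0.9422770572928881]) @ [[0.09, 1.00], [1.0, -0.09]]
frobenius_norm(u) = 2.55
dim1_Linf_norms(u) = [1.24, 2.01]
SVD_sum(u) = [[-0.11,-1.17],[0.19,2.05]] + [[0.82, -0.07],[0.46, -0.04]]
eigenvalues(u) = [(1.36+0.62j), (1.36-0.62j)]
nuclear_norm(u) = 3.31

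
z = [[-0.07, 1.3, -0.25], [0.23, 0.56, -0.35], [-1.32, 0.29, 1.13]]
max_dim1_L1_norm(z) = 2.74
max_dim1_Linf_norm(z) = 1.32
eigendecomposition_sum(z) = [[0.39+0.00j, (0.35-0j), -0.44+0.00j], [(0.35+0j), (0.32-0j), -0.40+0.00j], [(-0.82+0j), (-0.74+0j), 0.93+0.00j]] + [[(-0.23+0.01j), (0.47+0.03j), (0.09+0.02j)],[(-0.06-0.01j), 0.12+0.04j, (0.02+0.01j)],[-0.25+0.00j, 0.52+0.06j, 0.10+0.02j]] + [[-0.23-0.01j,(0.47-0.03j),(0.09-0.02j)],[(-0.06+0.01j),0.12-0.04j,0.02-0.01j],[-0.25-0.00j,0.52-0.06j,(0.1-0.02j)]]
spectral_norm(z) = 1.79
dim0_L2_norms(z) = [1.34, 1.44, 1.21]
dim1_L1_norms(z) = [1.62, 1.14, 2.74]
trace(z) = 1.62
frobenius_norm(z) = 2.31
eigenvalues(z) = [(1.63+0j), (-0.01+0.08j), (-0.01-0.08j)]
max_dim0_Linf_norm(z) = 1.32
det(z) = 0.01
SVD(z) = [[-0.02, -0.91, -0.42], [0.19, -0.42, 0.89], [-0.98, -0.06, 0.18]] @ diag([1.7916370512281738, 1.4628132279928825, 0.0037598770533162555]) @ [[0.75, -0.12, -0.65], [0.03, -0.98, 0.21], [-0.66, -0.18, -0.73]]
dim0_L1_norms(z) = [1.62, 2.15, 1.73]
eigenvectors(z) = [[(0.4+0j), 0.66-0.03j, (0.66+0.03j)], [(0.36+0j), 0.17+0.04j, 0.17-0.04j], [-0.84+0.00j, 0.73+0.00j, 0.73-0.00j]]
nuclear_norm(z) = 3.26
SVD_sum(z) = [[-0.03,0.0,0.03], [0.25,-0.04,-0.22], [-1.32,0.21,1.15]] + [[-0.04,1.29,-0.28], [-0.02,0.60,-0.13], [-0.00,0.08,-0.02]] + [[0.0, 0.0, 0.00], [-0.0, -0.00, -0.00], [-0.00, -0.00, -0.00]]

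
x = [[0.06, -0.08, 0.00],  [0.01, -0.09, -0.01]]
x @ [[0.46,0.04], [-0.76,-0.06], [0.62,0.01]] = [[0.09, 0.01], [0.07, 0.01]]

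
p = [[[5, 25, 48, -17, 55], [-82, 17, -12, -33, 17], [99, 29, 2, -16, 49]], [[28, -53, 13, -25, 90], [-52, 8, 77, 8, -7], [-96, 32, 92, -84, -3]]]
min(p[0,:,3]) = -33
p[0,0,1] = 25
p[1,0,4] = 90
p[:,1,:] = [[-82, 17, -12, -33, 17], [-52, 8, 77, 8, -7]]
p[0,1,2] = -12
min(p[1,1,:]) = -52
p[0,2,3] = -16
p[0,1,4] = 17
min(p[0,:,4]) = 17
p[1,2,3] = -84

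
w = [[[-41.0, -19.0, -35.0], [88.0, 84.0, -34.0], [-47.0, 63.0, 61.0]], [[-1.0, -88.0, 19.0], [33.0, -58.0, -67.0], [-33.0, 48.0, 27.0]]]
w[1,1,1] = -58.0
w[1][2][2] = 27.0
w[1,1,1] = -58.0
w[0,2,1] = 63.0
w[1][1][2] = -67.0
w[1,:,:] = [[-1.0, -88.0, 19.0], [33.0, -58.0, -67.0], [-33.0, 48.0, 27.0]]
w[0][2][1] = 63.0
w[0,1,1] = 84.0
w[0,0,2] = -35.0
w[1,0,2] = 19.0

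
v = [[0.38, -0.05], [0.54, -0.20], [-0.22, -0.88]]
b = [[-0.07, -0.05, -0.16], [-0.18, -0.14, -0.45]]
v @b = [[-0.02, -0.01, -0.04], [-0.0, 0.0, 0.00], [0.17, 0.13, 0.43]]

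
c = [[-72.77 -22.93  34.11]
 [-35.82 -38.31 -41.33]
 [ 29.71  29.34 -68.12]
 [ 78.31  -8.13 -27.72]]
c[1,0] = -35.82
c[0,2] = 34.11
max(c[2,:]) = 29.71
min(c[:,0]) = -72.77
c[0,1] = -22.93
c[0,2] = 34.11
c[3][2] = -27.72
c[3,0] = 78.31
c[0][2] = 34.11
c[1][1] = -38.31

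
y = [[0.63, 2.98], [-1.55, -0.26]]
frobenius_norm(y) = 3.43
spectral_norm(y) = 3.11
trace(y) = 0.37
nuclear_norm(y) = 4.55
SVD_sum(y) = [[0.95, 2.87], [-0.23, -0.7]] + [[-0.32, 0.11], [-1.32, 0.44]]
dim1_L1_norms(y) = [3.61, 1.81]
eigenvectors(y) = [[0.81+0.00j,(0.81-0j)],[(-0.12+0.57j),(-0.12-0.57j)]]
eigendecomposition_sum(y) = [[(0.31+1.03j), (1.49-0.13j)], [-0.78+0.07j, (-0.13+1.07j)]] + [[(0.31-1.03j), (1.49+0.13j)], [(-0.78-0.07j), -0.13-1.07j]]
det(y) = 4.46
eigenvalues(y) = [(0.19+2.1j), (0.19-2.1j)]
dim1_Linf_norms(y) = [2.98, 1.55]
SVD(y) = [[0.97, -0.24], [-0.24, -0.97]] @ diag([3.1147124454678017, 1.4303728122583945]) @ [[0.31,0.95], [0.95,-0.31]]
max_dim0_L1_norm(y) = 3.24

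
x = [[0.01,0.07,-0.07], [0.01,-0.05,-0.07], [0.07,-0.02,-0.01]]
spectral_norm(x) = 0.10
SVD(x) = [[-0.82, -0.56, -0.14], [-0.53, 0.63, 0.57], [-0.23, 0.54, -0.81]] @ diag([0.10426277853274847, 0.09062759131045496, 0.060958286605647026]) @ [[-0.28, -0.25, 0.93], [0.42, -0.90, -0.11], [-0.86, -0.36, -0.36]]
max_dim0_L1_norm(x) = 0.15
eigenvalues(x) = [(0.02+0.08j), (0.02-0.08j), (-0.09+0j)]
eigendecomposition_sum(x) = [[0.01+0.03j, 0.02+0.00j, -0.04+0.02j], [-0.01+0.02j, (0.01+0.01j), (-0.02-0.01j)], [(0.03-0j), (0.01-0.02j), 0.00+0.03j]] + [[(0.01-0.03j), 0.02-0.00j, -0.04-0.02j], [(-0.01-0.02j), (0.01-0.01j), -0.02+0.01j], [(0.03+0j), 0.01+0.02j, -0.03j]] + [[-0.01-0.00j,0.02+0.00j,0.01-0.00j],[(0.03+0j),-0.06-0.00j,-0.03+0.00j],[(0.02+0j),(-0.03-0j),(-0.02+0j)]]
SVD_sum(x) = [[0.02, 0.02, -0.08], [0.02, 0.01, -0.05], [0.01, 0.01, -0.02]] + [[-0.02, 0.05, 0.01],[0.02, -0.05, -0.01],[0.02, -0.04, -0.01]] + [[0.01, 0.0, 0.0], [-0.03, -0.01, -0.01], [0.04, 0.02, 0.02]]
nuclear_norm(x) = 0.26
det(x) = -0.00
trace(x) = -0.05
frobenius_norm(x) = 0.15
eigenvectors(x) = [[0.74+0.00j,  0.74-0.00j,  0.28+0.00j], [(0.25+0.27j),  (0.25-0.27j),  (-0.85+0j)], [0.15-0.55j,  (0.15+0.55j),  (-0.45+0j)]]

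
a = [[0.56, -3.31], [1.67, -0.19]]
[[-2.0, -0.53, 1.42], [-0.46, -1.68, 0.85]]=a @ [[-0.21,-1.01,0.47], [0.57,-0.01,-0.35]]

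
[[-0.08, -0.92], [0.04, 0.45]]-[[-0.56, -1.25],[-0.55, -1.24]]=[[0.48, 0.33], [0.59, 1.69]]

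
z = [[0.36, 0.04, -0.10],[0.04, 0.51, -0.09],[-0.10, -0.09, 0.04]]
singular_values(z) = [0.55, 0.36, 0.0]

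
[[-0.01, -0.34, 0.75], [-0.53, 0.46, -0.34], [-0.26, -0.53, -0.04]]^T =[[-0.01, -0.53, -0.26], [-0.34, 0.46, -0.53], [0.75, -0.34, -0.04]]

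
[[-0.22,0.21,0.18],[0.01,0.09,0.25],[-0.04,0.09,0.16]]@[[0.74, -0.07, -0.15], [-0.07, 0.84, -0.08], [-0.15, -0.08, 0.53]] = [[-0.2, 0.18, 0.11], [-0.04, 0.05, 0.12], [-0.06, 0.07, 0.08]]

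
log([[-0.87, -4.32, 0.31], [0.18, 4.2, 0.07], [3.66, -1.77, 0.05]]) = [[0.22+2.09j, (-1.27+1.42j), -0.10-0.46j], [0.08-0.01j, (1.49-0.01j), 0.03+0.00j], [-0.76-4.76j, -2.50-3.24j, (0.11+1.06j)]]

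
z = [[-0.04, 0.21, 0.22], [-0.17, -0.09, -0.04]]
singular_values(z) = [0.32, 0.18]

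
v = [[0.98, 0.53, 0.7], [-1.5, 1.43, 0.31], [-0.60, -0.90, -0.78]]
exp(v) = [[1.52, 0.95, 0.78],[-4.35, 2.89, -0.49],[0.6, -1.44, 0.34]]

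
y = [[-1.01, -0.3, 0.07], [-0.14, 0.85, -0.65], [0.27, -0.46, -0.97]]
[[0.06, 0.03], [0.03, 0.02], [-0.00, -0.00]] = y@ [[-0.06, -0.03],[0.01, 0.01],[-0.02, -0.01]]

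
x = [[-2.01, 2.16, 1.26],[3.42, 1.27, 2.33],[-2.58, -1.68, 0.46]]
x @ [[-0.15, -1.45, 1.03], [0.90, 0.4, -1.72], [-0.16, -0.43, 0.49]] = [[2.04, 3.24, -5.17], [0.26, -5.45, 2.48], [-1.2, 2.87, 0.46]]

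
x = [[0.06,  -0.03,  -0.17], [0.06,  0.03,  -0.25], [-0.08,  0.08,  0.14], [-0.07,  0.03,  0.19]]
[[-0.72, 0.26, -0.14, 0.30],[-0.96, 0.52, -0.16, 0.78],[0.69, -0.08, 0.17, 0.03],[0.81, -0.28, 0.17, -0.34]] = x @ [[-2.28,-3.22,-3.42,-2.89], [0.52,0.65,-0.82,3.46], [3.36,-2.76,-0.26,-3.40]]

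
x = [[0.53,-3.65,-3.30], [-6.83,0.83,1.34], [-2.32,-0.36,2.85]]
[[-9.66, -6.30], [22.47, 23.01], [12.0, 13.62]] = x @[[-2.85, -3.02], [0.47, -0.73], [1.95, 2.23]]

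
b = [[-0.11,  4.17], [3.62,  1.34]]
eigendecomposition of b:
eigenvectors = [[-0.79,-0.67], [0.61,-0.75]]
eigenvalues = [-3.34, 4.57]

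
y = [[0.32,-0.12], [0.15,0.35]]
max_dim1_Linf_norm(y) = 0.35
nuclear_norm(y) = 0.72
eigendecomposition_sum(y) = [[(0.16+0.09j), -0.06+0.15j], [(0.08-0.19j), 0.18+0.05j]] + [[(0.16-0.09j), -0.06-0.15j], [(0.08+0.19j), 0.18-0.05j]]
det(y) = 0.13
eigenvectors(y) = [[0.07-0.66j, 0.07+0.66j],[(-0.75+0j), -0.75-0.00j]]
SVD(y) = [[0.2, 0.98], [0.98, -0.20]] @ diag([0.38239182960276036, 0.3399654227315676]) @ [[0.55, 0.83], [0.83, -0.55]]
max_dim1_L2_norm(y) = 0.38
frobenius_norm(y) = 0.51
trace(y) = 0.67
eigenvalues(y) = [(0.34+0.13j), (0.34-0.13j)]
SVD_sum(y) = [[0.04, 0.06], [0.21, 0.31]] + [[0.28, -0.18], [-0.06, 0.04]]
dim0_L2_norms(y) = [0.35, 0.37]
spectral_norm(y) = 0.38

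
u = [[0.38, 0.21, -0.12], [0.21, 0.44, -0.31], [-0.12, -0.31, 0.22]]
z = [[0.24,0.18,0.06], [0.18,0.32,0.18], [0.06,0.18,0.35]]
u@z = [[0.12,0.11,0.02],[0.11,0.12,-0.02],[-0.07,-0.08,0.01]]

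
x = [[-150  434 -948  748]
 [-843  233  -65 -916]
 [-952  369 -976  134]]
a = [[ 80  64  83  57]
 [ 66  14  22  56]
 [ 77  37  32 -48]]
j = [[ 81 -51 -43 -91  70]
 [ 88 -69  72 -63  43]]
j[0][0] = 81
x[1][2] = -65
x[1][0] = -843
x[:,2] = [-948, -65, -976]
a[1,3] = 56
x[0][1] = 434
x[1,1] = 233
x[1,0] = -843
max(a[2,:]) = 77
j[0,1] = -51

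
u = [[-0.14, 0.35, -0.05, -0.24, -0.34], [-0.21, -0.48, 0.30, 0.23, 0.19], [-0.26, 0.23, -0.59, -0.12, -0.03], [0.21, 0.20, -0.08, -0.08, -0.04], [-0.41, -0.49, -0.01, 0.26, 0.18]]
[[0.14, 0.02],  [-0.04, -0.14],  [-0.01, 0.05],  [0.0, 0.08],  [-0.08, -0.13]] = u@[[-0.17, 0.21], [0.2, 0.14], [0.20, -0.14], [-0.12, 0.12], [-0.09, -0.06]]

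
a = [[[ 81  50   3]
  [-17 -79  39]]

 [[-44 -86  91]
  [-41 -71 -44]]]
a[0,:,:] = [[81, 50, 3], [-17, -79, 39]]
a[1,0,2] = 91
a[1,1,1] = -71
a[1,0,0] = -44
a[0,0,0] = 81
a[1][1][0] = -41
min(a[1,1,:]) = -71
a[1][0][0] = -44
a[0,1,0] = -17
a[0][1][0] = -17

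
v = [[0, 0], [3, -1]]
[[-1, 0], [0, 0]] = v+[[-1, 0], [-3, 1]]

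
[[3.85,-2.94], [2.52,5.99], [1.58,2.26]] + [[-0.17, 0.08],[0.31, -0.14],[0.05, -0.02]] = [[3.68, -2.86], [2.83, 5.85], [1.63, 2.24]]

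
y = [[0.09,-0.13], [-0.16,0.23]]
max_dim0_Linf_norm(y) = 0.23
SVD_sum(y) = [[0.09,-0.13], [-0.16,0.23]] + [[-0.0, -0.0],[-0.0, -0.00]]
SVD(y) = [[-0.49, 0.87], [0.87, 0.49]] @ diag([0.3217140086809282, 0.00031083508116422636]) @ [[-0.57, 0.82], [-0.82, -0.57]]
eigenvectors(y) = [[-0.82, 0.49],[-0.57, -0.87]]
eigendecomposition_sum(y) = [[-0.00, -0.0], [-0.0, -0.0]] + [[0.09, -0.13], [-0.16, 0.23]]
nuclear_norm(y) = 0.32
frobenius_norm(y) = 0.32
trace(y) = 0.32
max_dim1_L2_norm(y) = 0.28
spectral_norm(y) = 0.32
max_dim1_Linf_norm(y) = 0.23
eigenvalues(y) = [-0.0, 0.32]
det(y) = -0.00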